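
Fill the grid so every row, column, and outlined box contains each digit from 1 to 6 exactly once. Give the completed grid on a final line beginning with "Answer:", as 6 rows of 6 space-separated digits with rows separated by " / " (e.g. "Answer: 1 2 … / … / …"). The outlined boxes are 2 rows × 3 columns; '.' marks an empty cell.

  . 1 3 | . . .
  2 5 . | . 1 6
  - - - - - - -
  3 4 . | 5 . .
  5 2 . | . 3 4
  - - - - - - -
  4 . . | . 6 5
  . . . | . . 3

Step 1. [r6c1∈{1,6}] col 1 places 1 nowhere but r6c1 ⇒ r6c1=1.
Step 2. [r3c5∈{2}] r3c5's peers cover all but 2. So r3c5=2.
Step 3. [r3c3∈{1,6}] across row 3, 6 lands solely at r3c3. So r3c3=6.
Step 4. [r6c5∈{4}] r6c5's peers cover all but 4, so r6c5=4.
Step 5. [r6c4∈{2}] r6c4 is down to just 2, so r6c4=2.
Step 6. [r5c4∈{1}] r5c4's peers cover all but 1 ⇒ r5c4=1.
Step 7. [r2c3∈{4}] r2c3 is down to just 4. So r2c3=4.
Step 8. [r4c4∈{6}] r4c4 has the single candidate 6. So r4c4=6.
Step 9. [r4c3∈{1}] only 1 remains possible at r4c3 ⇒ r4c3=1.
Step 10. [r1c1∈{6}] r1c1's peers cover all but 6, so r1c1=6.
Step 11. [r1c6∈{2}] nothing but 2 survives at r1c6, so r1c6=2.
Step 12. [r6c2∈{6}] r6c2 is down to just 6 ⇒ r6c2=6.
Step 13. [r6c3∈{5}] r6c3 has the single candidate 5, so r6c3=5.
Step 14. [r1c4∈{4}] r1c4 has the single candidate 4. So r1c4=4.
Step 15. [r5c3∈{2}] r5c3's peers cover all but 2 ⇒ r5c3=2.
Step 16. [r3c6∈{1}] r3c6 is down to just 1, so r3c6=1.
Step 17. [r1c5∈{5}] only 5 remains possible at r1c5 ⇒ r1c5=5.
Step 18. [r2c4∈{3}] r2c4's peers cover all but 3, so r2c4=3.
Step 19. [r5c2∈{3}] nothing but 3 survives at r5c2. So r5c2=3.

Answer: 6 1 3 4 5 2 / 2 5 4 3 1 6 / 3 4 6 5 2 1 / 5 2 1 6 3 4 / 4 3 2 1 6 5 / 1 6 5 2 4 3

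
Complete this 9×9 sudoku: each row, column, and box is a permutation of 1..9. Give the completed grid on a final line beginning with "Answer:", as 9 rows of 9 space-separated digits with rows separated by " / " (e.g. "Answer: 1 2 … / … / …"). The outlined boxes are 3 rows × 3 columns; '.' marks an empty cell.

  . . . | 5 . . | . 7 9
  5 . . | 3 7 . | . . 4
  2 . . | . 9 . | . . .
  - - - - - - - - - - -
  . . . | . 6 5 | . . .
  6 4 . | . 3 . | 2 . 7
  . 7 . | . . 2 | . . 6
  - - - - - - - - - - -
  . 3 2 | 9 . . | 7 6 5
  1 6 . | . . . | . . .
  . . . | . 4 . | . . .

Step 1. [r3c3∈{1,3,4,6,7,8}] r3c3 is the only open cell in row 3 admitting 7, so r3c3=7.
Step 2. [r4c4∈{1,4,7,8}] across row 4, 7 lands solely at r4c4. So r4c4=7.
Step 3. [r6c4∈{1,4,8}] box 5 places 4 nowhere but r6c4. So r6c4=4.
Step 4. [r3c6∈{1,4,6,8}] in row 3, 4 fits only at r3c6. So r3c6=4.
Step 5. [r5c6∈{1,8,9}] across col 6, 9 lands solely at r5c6. So r5c6=9.
Step 6. [r9c2∈{5,8,9}] r9c2 is the only open cell in col 2 admitting 5. So r9c2=5.
Step 7. [r2c8∈{1,2,8}] in row 2, 2 fits only at r2c8. So r2c8=2.
Step 8. [r1c5∈{1,2,8}] 2 has one home in row 1: r1c5 ⇒ r1c5=2.
Step 9. [r7c1∈{4,8}] row 7 places 4 nowhere but r7c1. So r7c1=4.
Step 10. [r1c3∈{1,3,4,6,8}] in row 1, 4 fits only at r1c3. So r1c3=4.
Step 11. [r2c3∈{1,6,8,9}] 6 has one home in col 3: r2c3, so r2c3=6.
Step 12. [r1c1∈{3,8}] across box 1, 3 lands solely at r1c1 ⇒ r1c1=3.
Step 13. [r4c2∈{1,2,8,9}] r4c2 is the only open cell in row 4 admitting 2 ⇒ r4c2=2.
Step 14. [r9c1∈{7,8,9}] r9c1 is the only open cell in col 1 admitting 7. So r9c1=7.
Step 15. [r8c6∈{3,7,8}] r8c6 is the only open cell in row 8 admitting 7 ⇒ r8c6=7.
Step 16. [r9c6∈{1,3,6,8}] 3 has one home in col 6: r9c6 ⇒ r9c6=3.
Step 17. [r1c6∈{1,6,8}] 6 has one home in col 6: r1c6. So r1c6=6.
Step 18. [r3c7∈{1,3,5,6,8}] 6 has one home in row 3: r3c7 ⇒ r3c7=6.
Step 19. [r6c7∈{1,3,5,8,9}] 5 has one home in col 7: r6c7. So r6c7=5.
Step 20. [r9c4∈{1,2,6,8}] 6 has one home in row 9: r9c4. So r9c4=6.
Step 21. [r3c8∈{1,3,5,8}] 5 has one home in row 3: r3c8. So r3c8=5.
Step 22. [r3c9∈{1,3,8}] 3 has one home in row 3: r3c9. So r3c9=3.
Step 23. [r9c9∈{1,2,8}] row 9 places 2 nowhere but r9c9 ⇒ r9c9=2.
Step 24. [r8c9∈{8}] r8c9 is down to just 8, so r8c9=8.
Step 25. [r8c3∈{9}] only 9 remains possible at r8c3 ⇒ r8c3=9.
Step 26. [r4c9∈{1}] r4c9 is down to just 1 ⇒ r4c9=1.
Step 27. [r5c8∈{8}] r5c8 is down to just 8. So r5c8=8.
Step 28. [r6c5∈{1,8}] across box 5, 8 lands solely at r6c5, so r6c5=8.
Step 29. [r3c4∈{1,8}] across col 4, 8 lands solely at r3c4, so r3c4=8.
Step 30. [r2c6∈{1}] r2c6 has the single candidate 1 ⇒ r2c6=1.
Step 31. [r1c7∈{1,8}] 1 has one home in box 3: r1c7, so r1c7=1.
Step 32. [r6c1∈{9}] r6c1's peers cover all but 9. So r6c1=9.
Step 33. [r6c8∈{3}] r6c8 is down to just 3, so r6c8=3.
Step 34. [r8c8∈{4}] r8c8's peers cover all but 4, so r8c8=4.
Step 35. [r9c7∈{9}] nothing but 9 survives at r9c7, so r9c7=9.
Step 36. [r2c7∈{8}] r2c7 is down to just 8, so r2c7=8.
Step 37. [r9c3∈{8}] nothing but 8 survives at r9c3. So r9c3=8.
Step 38. [r5c4∈{1}] r5c4 is down to just 1, so r5c4=1.
Step 39. [r3c2∈{1}] only 1 remains possible at r3c2 ⇒ r3c2=1.
Step 40. [r7c5∈{1}] r7c5's peers cover all but 1. So r7c5=1.
Step 41. [r6c3∈{1}] nothing but 1 survives at r6c3, so r6c3=1.
Step 42. [r1c2∈{8}] r1c2 has the single candidate 8 ⇒ r1c2=8.
Step 43. [r4c3∈{3}] r4c3 is down to just 3, so r4c3=3.
Step 44. [r8c4∈{2}] r8c4 is down to just 2 ⇒ r8c4=2.
Step 45. [r4c7∈{4}] r4c7's peers cover all but 4, so r4c7=4.
Step 46. [r7c6∈{8}] nothing but 8 survives at r7c6 ⇒ r7c6=8.
Step 47. [r8c5∈{5}] r8c5's peers cover all but 5. So r8c5=5.
Step 48. [r4c8∈{9}] nothing but 9 survives at r4c8. So r4c8=9.
Step 49. [r2c2∈{9}] nothing but 9 survives at r2c2, so r2c2=9.
Step 50. [r5c3∈{5}] nothing but 5 survives at r5c3, so r5c3=5.
Step 51. [r8c7∈{3}] nothing but 3 survives at r8c7, so r8c7=3.
Step 52. [r9c8∈{1}] r9c8 has the single candidate 1. So r9c8=1.
Step 53. [r4c1∈{8}] nothing but 8 survives at r4c1. So r4c1=8.

Answer: 3 8 4 5 2 6 1 7 9 / 5 9 6 3 7 1 8 2 4 / 2 1 7 8 9 4 6 5 3 / 8 2 3 7 6 5 4 9 1 / 6 4 5 1 3 9 2 8 7 / 9 7 1 4 8 2 5 3 6 / 4 3 2 9 1 8 7 6 5 / 1 6 9 2 5 7 3 4 8 / 7 5 8 6 4 3 9 1 2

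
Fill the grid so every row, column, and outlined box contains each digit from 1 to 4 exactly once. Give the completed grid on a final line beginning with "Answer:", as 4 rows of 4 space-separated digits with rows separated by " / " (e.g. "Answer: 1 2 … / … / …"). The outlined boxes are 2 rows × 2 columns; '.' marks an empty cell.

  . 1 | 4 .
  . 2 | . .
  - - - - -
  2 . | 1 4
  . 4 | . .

Step 1. [r2c3∈{3}] only 3 remains possible at r2c3, so r2c3=3.
Step 2. [r4c4∈{2,3}] r4c4 is the only open cell in col 4 admitting 3, so r4c4=3.
Step 3. [r2c1∈{4}] r2c1 is down to just 4 ⇒ r2c1=4.
Step 4. [r3c2∈{3}] nothing but 3 survives at r3c2, so r3c2=3.
Step 5. [r1c1∈{3}] r1c1's peers cover all but 3. So r1c1=3.
Step 6. [r1c4∈{2}] r1c4 has the single candidate 2 ⇒ r1c4=2.
Step 7. [r4c3∈{2}] r4c3 is down to just 2. So r4c3=2.
Step 8. [r4c1∈{1}] only 1 remains possible at r4c1, so r4c1=1.
Step 9. [r2c4∈{1}] only 1 remains possible at r2c4, so r2c4=1.

Answer: 3 1 4 2 / 4 2 3 1 / 2 3 1 4 / 1 4 2 3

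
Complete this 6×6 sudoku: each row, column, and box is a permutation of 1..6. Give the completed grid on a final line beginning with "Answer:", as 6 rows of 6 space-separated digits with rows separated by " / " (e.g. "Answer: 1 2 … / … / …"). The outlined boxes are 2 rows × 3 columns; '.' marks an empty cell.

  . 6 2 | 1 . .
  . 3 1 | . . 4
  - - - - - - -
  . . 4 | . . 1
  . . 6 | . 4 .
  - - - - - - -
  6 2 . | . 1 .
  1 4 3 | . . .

Step 1. [r3c2∈{5}] r3c2 has the single candidate 5 ⇒ r3c2=5.
Step 2. [r6c6∈{2,5,6}] in col 6, 6 fits only at r6c6 ⇒ r6c6=6.
Step 3. [r4c6∈{2,3,5}] 2 has one home in col 6: r4c6 ⇒ r4c6=2.
Step 4. [r4c4∈{3,5}] in row 4, 5 fits only at r4c4. So r4c4=5.
Step 5. [r6c5∈{2,5}] r6c5 is the only open cell in row 6 admitting 5, so r6c5=5.
Step 6. [r2c5∈{2,6}] across col 5, 2 lands solely at r2c5 ⇒ r2c5=2.
Step 7. [r1c6∈{3,5}] r1c6 is the only open cell in col 6 admitting 5. So r1c6=5.
Step 8. [r3c5∈{3,6}] in col 5, 6 fits only at r3c5, so r3c5=6.
Step 9. [r3c4∈{3}] only 3 remains possible at r3c4, so r3c4=3.
Step 10. [r4c2∈{1}] only 1 remains possible at r4c2, so r4c2=1.
Step 11. [r3c1∈{2}] r3c1 has the single candidate 2, so r3c1=2.
Step 12. [r1c1∈{4}] only 4 remains possible at r1c1 ⇒ r1c1=4.
Step 13. [r4c1∈{3}] r4c1's peers cover all but 3. So r4c1=3.
Step 14. [r5c4∈{4}] r5c4 is down to just 4. So r5c4=4.
Step 15. [r5c3∈{5}] r5c3 has the single candidate 5 ⇒ r5c3=5.
Step 16. [r2c4∈{6}] r2c4 has the single candidate 6, so r2c4=6.
Step 17. [r5c6∈{3}] r5c6 has the single candidate 3, so r5c6=3.
Step 18. [r2c1∈{5}] only 5 remains possible at r2c1 ⇒ r2c1=5.
Step 19. [r6c4∈{2}] only 2 remains possible at r6c4, so r6c4=2.
Step 20. [r1c5∈{3}] r1c5 has the single candidate 3. So r1c5=3.

Answer: 4 6 2 1 3 5 / 5 3 1 6 2 4 / 2 5 4 3 6 1 / 3 1 6 5 4 2 / 6 2 5 4 1 3 / 1 4 3 2 5 6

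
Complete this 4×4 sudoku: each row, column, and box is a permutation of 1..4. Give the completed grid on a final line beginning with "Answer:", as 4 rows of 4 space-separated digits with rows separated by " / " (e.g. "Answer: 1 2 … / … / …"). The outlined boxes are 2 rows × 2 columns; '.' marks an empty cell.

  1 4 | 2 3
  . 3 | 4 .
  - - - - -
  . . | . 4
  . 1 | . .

Step 1. [r2c1∈{2}] only 2 remains possible at r2c1, so r2c1=2.
Step 2. [r3c1∈{3}] nothing but 3 survives at r3c1. So r3c1=3.
Step 3. [r3c3∈{1}] r3c3's peers cover all but 1, so r3c3=1.
Step 4. [r3c2∈{2}] r3c2 is down to just 2, so r3c2=2.
Step 5. [r4c4∈{2}] r4c4's peers cover all but 2, so r4c4=2.
Step 6. [r2c4∈{1}] only 1 remains possible at r2c4 ⇒ r2c4=1.
Step 7. [r4c3∈{3}] only 3 remains possible at r4c3 ⇒ r4c3=3.
Step 8. [r4c1∈{4}] only 4 remains possible at r4c1, so r4c1=4.

Answer: 1 4 2 3 / 2 3 4 1 / 3 2 1 4 / 4 1 3 2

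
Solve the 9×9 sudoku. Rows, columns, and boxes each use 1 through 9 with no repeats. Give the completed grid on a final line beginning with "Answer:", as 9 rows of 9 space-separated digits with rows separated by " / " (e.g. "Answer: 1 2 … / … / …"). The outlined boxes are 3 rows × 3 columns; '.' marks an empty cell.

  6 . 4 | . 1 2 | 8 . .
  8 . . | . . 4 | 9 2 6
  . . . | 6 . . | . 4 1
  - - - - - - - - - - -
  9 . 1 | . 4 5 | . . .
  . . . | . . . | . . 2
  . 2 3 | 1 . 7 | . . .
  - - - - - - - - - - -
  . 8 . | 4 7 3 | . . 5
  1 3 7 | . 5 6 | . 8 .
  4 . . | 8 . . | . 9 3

Step 1. [r2c3∈{5}] r2c3 is down to just 5. So r2c3=5.
Step 2. [r9c7∈{1,2,6,7}] r9c7 is the only open cell in row 9 admitting 7, so r9c7=7.
Step 3. [r2c5∈{3}] r2c5 is down to just 3 ⇒ r2c5=3.
Step 4. [r1c8∈{3,5,7}] row 1 places 3 nowhere but r1c8, so r1c8=3.
Step 5. [r5c2∈{4,5,6,7}] in col 2, 4 fits only at r5c2 ⇒ r5c2=4.
Step 6. [r7c1∈{2}] r7c1 has the single candidate 2 ⇒ r7c1=2.
Step 7. [r1c9∈{7}] only 7 remains possible at r1c9 ⇒ r1c9=7.
Step 8. [r5c3∈{6,8}] col 3 places 8 nowhere but r5c3 ⇒ r5c3=8.
Step 9. [r6c5∈{6,8,9}] in box 5, 8 fits only at r6c5, so r6c5=8.
Step 10. [r3c5∈{9}] only 9 remains possible at r3c5, so r3c5=9.
Step 11. [r4c2∈{6,7}] r4c2 is the only open cell in box 4 admitting 6, so r4c2=6.
Step 12. [r5c1∈{5,7}] across box 4, 7 lands solely at r5c1 ⇒ r5c1=7.
Step 13. [r6c1∈{5}] r6c1 has the single candidate 5, so r6c1=5.
Step 14. [r6c8∈{6}] r6c8's peers cover all but 6 ⇒ r6c8=6.
Step 15. [r7c8∈{1}] nothing but 1 survives at r7c8. So r7c8=1.
Step 16. [r4c7∈{3}] nothing but 3 survives at r4c7. So r4c7=3.
Step 17. [r8c4∈{2,9}] across row 8, 9 lands solely at r8c4 ⇒ r8c4=9.
Step 18. [r6c7∈{4}] r6c7's peers cover all but 4. So r6c7=4.
Step 19. [r2c2∈{1,7}] across row 2, 1 lands solely at r2c2. So r2c2=1.
Step 20. [r7c3∈{6,9}] across row 7, 9 lands solely at r7c3, so r7c3=9.
Step 21. [r5c8∈{5}] r5c8 is down to just 5 ⇒ r5c8=5.
Step 22. [r2c4∈{7}] r2c4's peers cover all but 7, so r2c4=7.
Step 23. [r9c6∈{1}] r9c6's peers cover all but 1, so r9c6=1.
Step 24. [r4c4∈{2}] r4c4 is down to just 2 ⇒ r4c4=2.
Step 25. [r3c2∈{7}] r3c2 has the single candidate 7, so r3c2=7.
Step 26. [r9c5∈{2}] r9c5 has the single candidate 2. So r9c5=2.
Step 27. [r1c2∈{9}] r1c2 is down to just 9. So r1c2=9.
Step 28. [r9c3∈{6}] r9c3's peers cover all but 6. So r9c3=6.
Step 29. [r3c1∈{3}] nothing but 3 survives at r3c1. So r3c1=3.
Step 30. [r8c9∈{4}] r8c9 has the single candidate 4. So r8c9=4.
Step 31. [r7c7∈{6}] only 6 remains possible at r7c7. So r7c7=6.
Step 32. [r5c7∈{1}] nothing but 1 survives at r5c7, so r5c7=1.
Step 33. [r5c4∈{3}] nothing but 3 survives at r5c4, so r5c4=3.
Step 34. [r8c7∈{2}] r8c7's peers cover all but 2. So r8c7=2.
Step 35. [r6c9∈{9}] only 9 remains possible at r6c9. So r6c9=9.
Step 36. [r5c5∈{6}] only 6 remains possible at r5c5, so r5c5=6.
Step 37. [r3c7∈{5}] only 5 remains possible at r3c7, so r3c7=5.
Step 38. [r3c3∈{2}] r3c3 is down to just 2. So r3c3=2.
Step 39. [r9c2∈{5}] nothing but 5 survives at r9c2. So r9c2=5.
Step 40. [r3c6∈{8}] r3c6 has the single candidate 8 ⇒ r3c6=8.
Step 41. [r4c8∈{7}] nothing but 7 survives at r4c8. So r4c8=7.
Step 42. [r1c4∈{5}] nothing but 5 survives at r1c4, so r1c4=5.
Step 43. [r5c6∈{9}] only 9 remains possible at r5c6 ⇒ r5c6=9.
Step 44. [r4c9∈{8}] only 8 remains possible at r4c9 ⇒ r4c9=8.

Answer: 6 9 4 5 1 2 8 3 7 / 8 1 5 7 3 4 9 2 6 / 3 7 2 6 9 8 5 4 1 / 9 6 1 2 4 5 3 7 8 / 7 4 8 3 6 9 1 5 2 / 5 2 3 1 8 7 4 6 9 / 2 8 9 4 7 3 6 1 5 / 1 3 7 9 5 6 2 8 4 / 4 5 6 8 2 1 7 9 3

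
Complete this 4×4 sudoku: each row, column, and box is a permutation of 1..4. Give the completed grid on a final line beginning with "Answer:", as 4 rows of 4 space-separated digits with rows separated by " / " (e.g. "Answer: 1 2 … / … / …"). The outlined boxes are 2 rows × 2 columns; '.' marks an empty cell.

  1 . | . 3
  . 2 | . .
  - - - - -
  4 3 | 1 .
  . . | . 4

Step 1. [r1c3∈{2,4}] across row 1, 2 lands solely at r1c3, so r1c3=2.
Step 2. [r2c4∈{1}] r2c4 is down to just 1. So r2c4=1.
Step 3. [r3c4∈{2}] nothing but 2 survives at r3c4, so r3c4=2.
Step 4. [r4c1∈{2}] only 2 remains possible at r4c1 ⇒ r4c1=2.
Step 5. [r4c3∈{3}] nothing but 3 survives at r4c3. So r4c3=3.
Step 6. [r2c1∈{3}] r2c1 has the single candidate 3, so r2c1=3.
Step 7. [r2c3∈{4}] only 4 remains possible at r2c3. So r2c3=4.
Step 8. [r4c2∈{1}] r4c2 has the single candidate 1 ⇒ r4c2=1.
Step 9. [r1c2∈{4}] nothing but 4 survives at r1c2 ⇒ r1c2=4.

Answer: 1 4 2 3 / 3 2 4 1 / 4 3 1 2 / 2 1 3 4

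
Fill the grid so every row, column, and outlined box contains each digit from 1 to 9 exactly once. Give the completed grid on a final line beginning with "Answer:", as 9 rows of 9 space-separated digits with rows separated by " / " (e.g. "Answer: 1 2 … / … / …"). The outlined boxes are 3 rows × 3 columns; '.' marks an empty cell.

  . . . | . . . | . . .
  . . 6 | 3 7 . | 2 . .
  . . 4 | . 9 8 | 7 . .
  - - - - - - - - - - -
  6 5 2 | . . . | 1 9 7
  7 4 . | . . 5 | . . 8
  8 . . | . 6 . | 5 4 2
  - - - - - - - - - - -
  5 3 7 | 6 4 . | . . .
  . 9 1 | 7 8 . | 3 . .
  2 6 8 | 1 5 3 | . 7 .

Step 1. [r1c6∈{1,2,4,6}] across col 6, 6 lands solely at r1c6, so r1c6=6.
Step 2. [r5c8∈{3,6}] across box 6, 3 lands solely at r5c8 ⇒ r5c8=3.
Step 3. [r1c3∈{3,5,9}] in col 3, 5 fits only at r1c3, so r1c3=5.
Step 4. [r7c6∈{2,9}] across box 8, 9 lands solely at r7c6, so r7c6=9.
Step 5. [r6c2∈{1}] r6c2's peers cover all but 1, so r6c2=1.
Step 6. [r2c6∈{1,4}] r2c6 is the only open cell in col 6 admitting 1, so r2c6=1.
Step 7. [r2c9∈{4,5,9}] across row 2, 4 lands solely at r2c9 ⇒ r2c9=4.
Step 8. [r2c8∈{5,8}] row 2 places 5 nowhere but r2c8 ⇒ r2c8=5.
Step 9. [r1c5∈{2}] only 2 remains possible at r1c5. So r1c5=2.
Step 10. [r7c8∈{1,2,8}] in row 7, 2 fits only at r7c8. So r7c8=2.
Step 11. [r1c8∈{1,8}] across col 8, 8 lands solely at r1c8 ⇒ r1c8=8.
Step 12. [r3c8∈{1,6}] 1 has one home in col 8: r3c8 ⇒ r3c8=1.
Step 13. [r1c7∈{9}] only 9 remains possible at r1c7 ⇒ r1c7=9.
Step 14. [r1c9∈{3}] only 3 remains possible at r1c9, so r1c9=3.
Step 15. [r5c3∈{9}] r5c3 has the single candidate 9 ⇒ r5c3=9.
Step 16. [r4c6∈{4}] r4c6's peers cover all but 4 ⇒ r4c6=4.
Step 17. [r8c8∈{6}] nothing but 6 survives at r8c8. So r8c8=6.
Step 18. [r8c1∈{4}] r8c1's peers cover all but 4, so r8c1=4.
Step 19. [r5c7∈{6}] r5c7's peers cover all but 6 ⇒ r5c7=6.
Step 20. [r7c9∈{1}] r7c9 has the single candidate 1 ⇒ r7c9=1.
Step 21. [r6c4∈{9}] only 9 remains possible at r6c4, so r6c4=9.
Step 22. [r4c5∈{3}] r4c5's peers cover all but 3, so r4c5=3.
Step 23. [r5c4∈{2}] r5c4 is down to just 2, so r5c4=2.
Step 24. [r3c1∈{3}] only 3 remains possible at r3c1, so r3c1=3.
Step 25. [r7c7∈{8}] r7c7 has the single candidate 8 ⇒ r7c7=8.
Step 26. [r6c6∈{7}] r6c6's peers cover all but 7, so r6c6=7.
Step 27. [r8c6∈{2}] r8c6's peers cover all but 2 ⇒ r8c6=2.
Step 28. [r1c4∈{4}] r1c4's peers cover all but 4. So r1c4=4.
Step 29. [r5c5∈{1}] r5c5 has the single candidate 1. So r5c5=1.
Step 30. [r1c1∈{1}] r1c1 has the single candidate 1, so r1c1=1.
Step 31. [r3c4∈{5}] r3c4's peers cover all but 5. So r3c4=5.
Step 32. [r2c2∈{8}] r2c2's peers cover all but 8. So r2c2=8.
Step 33. [r2c1∈{9}] nothing but 9 survives at r2c1. So r2c1=9.
Step 34. [r8c9∈{5}] r8c9 has the single candidate 5. So r8c9=5.
Step 35. [r1c2∈{7}] only 7 remains possible at r1c2. So r1c2=7.
Step 36. [r3c9∈{6}] r3c9 is down to just 6 ⇒ r3c9=6.
Step 37. [r6c3∈{3}] r6c3 has the single candidate 3, so r6c3=3.
Step 38. [r9c7∈{4}] r9c7 is down to just 4 ⇒ r9c7=4.
Step 39. [r9c9∈{9}] r9c9's peers cover all but 9. So r9c9=9.
Step 40. [r3c2∈{2}] r3c2's peers cover all but 2. So r3c2=2.
Step 41. [r4c4∈{8}] r4c4 is down to just 8, so r4c4=8.

Answer: 1 7 5 4 2 6 9 8 3 / 9 8 6 3 7 1 2 5 4 / 3 2 4 5 9 8 7 1 6 / 6 5 2 8 3 4 1 9 7 / 7 4 9 2 1 5 6 3 8 / 8 1 3 9 6 7 5 4 2 / 5 3 7 6 4 9 8 2 1 / 4 9 1 7 8 2 3 6 5 / 2 6 8 1 5 3 4 7 9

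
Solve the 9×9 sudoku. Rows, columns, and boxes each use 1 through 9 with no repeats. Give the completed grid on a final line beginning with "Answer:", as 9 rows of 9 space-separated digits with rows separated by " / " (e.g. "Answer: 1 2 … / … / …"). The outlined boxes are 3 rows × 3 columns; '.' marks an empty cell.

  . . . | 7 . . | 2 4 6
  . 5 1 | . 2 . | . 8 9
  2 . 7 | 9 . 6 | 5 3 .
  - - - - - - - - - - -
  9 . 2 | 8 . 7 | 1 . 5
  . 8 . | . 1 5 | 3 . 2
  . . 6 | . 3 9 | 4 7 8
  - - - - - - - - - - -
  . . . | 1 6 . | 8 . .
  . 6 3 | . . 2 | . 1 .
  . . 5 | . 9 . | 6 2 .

Step 1. [r8c5∈{4,5,7,8}] in col 5, 7 fits only at r8c5 ⇒ r8c5=7.
Step 2. [r3c2∈{4}] only 4 remains possible at r3c2, so r3c2=4.
Step 3. [r1c3∈{8,9}] r1c3 is the only open cell in col 3 admitting 8 ⇒ r1c3=8.
Step 4. [r8c9∈{4}] only 4 remains possible at r8c9 ⇒ r8c9=4.
Step 5. [r5c1∈{4,7}] 7 has one home in row 5: r5c1 ⇒ r5c1=7.
Step 6. [r7c1∈{4}] r7c1 is down to just 4, so r7c1=4.
Step 7. [r7c6∈{3}] only 3 remains possible at r7c6 ⇒ r7c6=3.
Step 8. [r9c4∈{4}] r9c4 is down to just 4, so r9c4=4.
Step 9. [r7c9∈{7}] r7c9 is down to just 7 ⇒ r7c9=7.
Step 10. [r6c2∈{1}] r6c2's peers cover all but 1 ⇒ r6c2=1.
Step 11. [r1c1∈{3}] only 3 remains possible at r1c1 ⇒ r1c1=3.
Step 12. [r5c8∈{6,9}] 9 has one home in row 5: r5c8. So r5c8=9.
Step 13. [r9c6∈{8}] r9c6's peers cover all but 8 ⇒ r9c6=8.
Step 14. [r1c2∈{9}] only 9 remains possible at r1c2 ⇒ r1c2=9.
Step 15. [r7c8∈{5}] r7c8 has the single candidate 5, so r7c8=5.
Step 16. [r7c2∈{2}] only 2 remains possible at r7c2. So r7c2=2.
Step 17. [r7c3∈{9}] r7c3 is down to just 9, so r7c3=9.
Step 18. [r2c7∈{7}] only 7 remains possible at r2c7 ⇒ r2c7=7.
Step 19. [r8c7∈{9}] r8c7 is down to just 9, so r8c7=9.
Step 20. [r4c8∈{6}] r4c8 has the single candidate 6, so r4c8=6.
Step 21. [r2c1∈{6}] r2c1 has the single candidate 6. So r2c1=6.
Step 22. [r9c1∈{1}] r9c1 is down to just 1. So r9c1=1.
Step 23. [r3c9∈{1}] nothing but 1 survives at r3c9, so r3c9=1.
Step 24. [r2c4∈{3}] r2c4's peers cover all but 3. So r2c4=3.
Step 25. [r9c9∈{3}] r9c9's peers cover all but 3 ⇒ r9c9=3.
Step 26. [r9c2∈{7}] nothing but 7 survives at r9c2, so r9c2=7.
Step 27. [r1c5∈{5}] nothing but 5 survives at r1c5. So r1c5=5.
Step 28. [r5c3∈{4}] r5c3 has the single candidate 4, so r5c3=4.
Step 29. [r1c6∈{1}] r1c6 has the single candidate 1. So r1c6=1.
Step 30. [r4c5∈{4}] r4c5 has the single candidate 4, so r4c5=4.
Step 31. [r4c2∈{3}] r4c2 has the single candidate 3, so r4c2=3.
Step 32. [r5c4∈{6}] r5c4 has the single candidate 6 ⇒ r5c4=6.
Step 33. [r8c1∈{8}] nothing but 8 survives at r8c1. So r8c1=8.
Step 34. [r2c6∈{4}] r2c6's peers cover all but 4. So r2c6=4.
Step 35. [r6c1∈{5}] r6c1 is down to just 5, so r6c1=5.
Step 36. [r8c4∈{5}] r8c4's peers cover all but 5, so r8c4=5.
Step 37. [r6c4∈{2}] r6c4 is down to just 2, so r6c4=2.
Step 38. [r3c5∈{8}] only 8 remains possible at r3c5. So r3c5=8.

Answer: 3 9 8 7 5 1 2 4 6 / 6 5 1 3 2 4 7 8 9 / 2 4 7 9 8 6 5 3 1 / 9 3 2 8 4 7 1 6 5 / 7 8 4 6 1 5 3 9 2 / 5 1 6 2 3 9 4 7 8 / 4 2 9 1 6 3 8 5 7 / 8 6 3 5 7 2 9 1 4 / 1 7 5 4 9 8 6 2 3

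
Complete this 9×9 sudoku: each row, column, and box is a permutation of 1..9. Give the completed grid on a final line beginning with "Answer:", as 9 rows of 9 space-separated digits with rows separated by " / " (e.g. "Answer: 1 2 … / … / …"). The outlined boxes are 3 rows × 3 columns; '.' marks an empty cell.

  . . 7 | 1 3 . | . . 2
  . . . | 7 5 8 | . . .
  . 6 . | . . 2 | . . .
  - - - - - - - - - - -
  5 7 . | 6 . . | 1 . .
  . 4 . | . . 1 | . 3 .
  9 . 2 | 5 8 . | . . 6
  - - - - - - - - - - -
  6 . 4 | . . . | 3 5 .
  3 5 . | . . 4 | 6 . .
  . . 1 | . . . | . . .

Step 1. [r9c1∈{2,7,8}] r9c1 is the only open cell in col 1 admitting 7. So r9c1=7.
Step 2. [r5c1∈{8}] r5c1's peers cover all but 8, so r5c1=8.
Step 3. [r3c4∈{4,9}] 4 has one home in col 4: r3c4 ⇒ r3c4=4.
Step 4. [r3c5∈{9}] only 9 remains possible at r3c5. So r3c5=9.
Step 5. [r1c7∈{4,5,8,9}] row 1 places 5 nowhere but r1c7 ⇒ r1c7=5.
Step 6. [r2c8∈{1,4,6,9}] across row 2, 6 lands solely at r2c8. So r2c8=6.
Step 7. [r9c4∈{2,3,8,9}] across col 4, 3 lands solely at r9c4, so r9c4=3.
Step 8. [r3c1∈{1}] r3c1's peers cover all but 1. So r3c1=1.
Step 9. [r8c8∈{1,2,7,8,9}] r8c8 is the only open cell in col 8 admitting 1. So r8c8=1.
Step 10. [r4c3∈{3}] r4c3 is down to just 3 ⇒ r4c3=3.
Step 11. [r4c6∈{9}] nothing but 9 survives at r4c6, so r4c6=9.
Step 12. [r5c4∈{2}] r5c4's peers cover all but 2 ⇒ r5c4=2.
Step 13. [r9c7∈{2,4,8,9}] in col 7, 2 fits only at r9c7 ⇒ r9c7=2.
Step 14. [r5c5∈{7}] r5c5's peers cover all but 7 ⇒ r5c5=7.
Step 15. [r2c3∈{9}] r2c3 has the single candidate 9 ⇒ r2c3=9.
Step 16. [r3c7∈{7,8}] in col 7, 8 fits only at r3c7 ⇒ r3c7=8.
Step 17. [r7c2∈{2,8,9}] 2 has one home in box 7: r7c2 ⇒ r7c2=2.
Step 18. [r8c9∈{7,8,9}] row 8 places 7 nowhere but r8c9, so r8c9=7.
Step 19. [r2c7∈{4}] nothing but 4 survives at r2c7 ⇒ r2c7=4.
Step 20. [r6c8∈{4,7}] 4 has one home in row 6: r6c8, so r6c8=4.
Step 21. [r9c2∈{8,9}] col 2 places 9 nowhere but r9c2, so r9c2=9.
Step 22. [r4c9∈{8}] r4c9's peers cover all but 8. So r4c9=8.
Step 23. [r7c4∈{8,9}] across row 7, 8 lands solely at r7c4. So r7c4=8.
Step 24. [r1c6∈{6}] only 6 remains possible at r1c6, so r1c6=6.
Step 25. [r2c9∈{1,3}] r2c9 is the only open cell in row 2 admitting 1, so r2c9=1.
Step 26. [r5c7∈{9}] only 9 remains possible at r5c7, so r5c7=9.
Step 27. [r6c7∈{7}] r6c7 is down to just 7 ⇒ r6c7=7.
Step 28. [r8c4∈{9}] only 9 remains possible at r8c4, so r8c4=9.
Step 29. [r8c5∈{2}] r8c5's peers cover all but 2. So r8c5=2.
Step 30. [r1c8∈{9}] only 9 remains possible at r1c8. So r1c8=9.
Step 31. [r2c1∈{2}] only 2 remains possible at r2c1. So r2c1=2.
Step 32. [r7c6∈{7}] r7c6 has the single candidate 7. So r7c6=7.
Step 33. [r3c8∈{7}] r3c8 has the single candidate 7 ⇒ r3c8=7.
Step 34. [r1c2∈{8}] r1c2's peers cover all but 8 ⇒ r1c2=8.
Step 35. [r7c9∈{9}] r7c9's peers cover all but 9. So r7c9=9.
Step 36. [r5c3∈{6}] nothing but 6 survives at r5c3. So r5c3=6.
Step 37. [r9c5∈{6}] r9c5 is down to just 6 ⇒ r9c5=6.
Step 38. [r9c6∈{5}] r9c6 is down to just 5 ⇒ r9c6=5.
Step 39. [r7c5∈{1}] r7c5 has the single candidate 1, so r7c5=1.
Step 40. [r1c1∈{4}] only 4 remains possible at r1c1, so r1c1=4.
Step 41. [r4c5∈{4}] r4c5 is down to just 4, so r4c5=4.
Step 42. [r9c9∈{4}] r9c9 has the single candidate 4 ⇒ r9c9=4.
Step 43. [r9c8∈{8}] only 8 remains possible at r9c8, so r9c8=8.
Step 44. [r3c3∈{5}] r3c3 is down to just 5 ⇒ r3c3=5.
Step 45. [r8c3∈{8}] r8c3 is down to just 8, so r8c3=8.
Step 46. [r5c9∈{5}] r5c9's peers cover all but 5, so r5c9=5.
Step 47. [r3c9∈{3}] only 3 remains possible at r3c9. So r3c9=3.
Step 48. [r6c6∈{3}] nothing but 3 survives at r6c6 ⇒ r6c6=3.
Step 49. [r4c8∈{2}] r4c8 is down to just 2. So r4c8=2.
Step 50. [r2c2∈{3}] only 3 remains possible at r2c2. So r2c2=3.
Step 51. [r6c2∈{1}] r6c2 is down to just 1, so r6c2=1.

Answer: 4 8 7 1 3 6 5 9 2 / 2 3 9 7 5 8 4 6 1 / 1 6 5 4 9 2 8 7 3 / 5 7 3 6 4 9 1 2 8 / 8 4 6 2 7 1 9 3 5 / 9 1 2 5 8 3 7 4 6 / 6 2 4 8 1 7 3 5 9 / 3 5 8 9 2 4 6 1 7 / 7 9 1 3 6 5 2 8 4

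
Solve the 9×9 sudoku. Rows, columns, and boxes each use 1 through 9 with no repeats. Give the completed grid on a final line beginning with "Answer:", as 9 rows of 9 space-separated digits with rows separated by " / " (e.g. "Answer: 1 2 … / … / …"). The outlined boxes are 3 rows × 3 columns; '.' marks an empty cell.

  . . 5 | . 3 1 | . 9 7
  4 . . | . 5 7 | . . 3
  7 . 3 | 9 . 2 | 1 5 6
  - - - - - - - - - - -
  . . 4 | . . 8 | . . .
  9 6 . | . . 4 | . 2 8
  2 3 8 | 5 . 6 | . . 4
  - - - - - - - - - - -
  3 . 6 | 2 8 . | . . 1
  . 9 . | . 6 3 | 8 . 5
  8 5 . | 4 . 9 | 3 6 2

Step 1. [r7c7∈{4,7,9}] r7c7 is the only open cell in row 7 admitting 9 ⇒ r7c7=9.
Step 2. [r6c7∈{7}] nothing but 7 survives at r6c7 ⇒ r6c7=7.
Step 3. [r8c1∈{1}] nothing but 1 survives at r8c1 ⇒ r8c1=1.
Step 4. [r8c4∈{7}] r8c4's peers cover all but 7, so r8c4=7.
Step 5. [r4c5∈{1,2,7,9}] in row 4, 2 fits only at r4c5. So r4c5=2.
Step 6. [r2c7∈{2}] r2c7's peers cover all but 2, so r2c7=2.
Step 7. [r4c2∈{1,7}] in row 4, 7 fits only at r4c2. So r4c2=7.
Step 8. [r5c3∈{1}] r5c3's peers cover all but 1, so r5c3=1.
Step 9. [r4c4∈{1,3}] col 4 places 1 nowhere but r4c4 ⇒ r4c4=1.
Step 10. [r2c4∈{6,8}] 6 has one home in row 2: r2c4, so r2c4=6.
Step 11. [r3c2∈{8}] r3c2 is down to just 8 ⇒ r3c2=8.
Step 12. [r4c1∈{5}] r4c1 has the single candidate 5, so r4c1=5.
Step 13. [r7c8∈{4,7}] r7c8 is the only open cell in row 7 admitting 7. So r7c8=7.
Step 14. [r2c8∈{8}] r2c8 has the single candidate 8 ⇒ r2c8=8.
Step 15. [r9c3∈{7}] r9c3 has the single candidate 7 ⇒ r9c3=7.
Step 16. [r6c5∈{9}] only 9 remains possible at r6c5 ⇒ r6c5=9.
Step 17. [r2c2∈{1}] r2c2's peers cover all but 1, so r2c2=1.
Step 18. [r1c2∈{2}] nothing but 2 survives at r1c2 ⇒ r1c2=2.
Step 19. [r5c4∈{3}] only 3 remains possible at r5c4, so r5c4=3.
Step 20. [r1c4∈{8}] r1c4's peers cover all but 8. So r1c4=8.
Step 21. [r5c5∈{7}] r5c5 has the single candidate 7 ⇒ r5c5=7.
Step 22. [r7c2∈{4}] only 4 remains possible at r7c2. So r7c2=4.
Step 23. [r4c9∈{9}] r4c9 is down to just 9 ⇒ r4c9=9.
Step 24. [r8c3∈{2}] r8c3 is down to just 2, so r8c3=2.
Step 25. [r9c5∈{1}] nothing but 1 survives at r9c5 ⇒ r9c5=1.
Step 26. [r1c1∈{6}] r1c1's peers cover all but 6, so r1c1=6.
Step 27. [r4c7∈{6}] r4c7 is down to just 6. So r4c7=6.
Step 28. [r1c7∈{4}] nothing but 4 survives at r1c7, so r1c7=4.
Step 29. [r5c7∈{5}] only 5 remains possible at r5c7, so r5c7=5.
Step 30. [r4c8∈{3}] nothing but 3 survives at r4c8. So r4c8=3.
Step 31. [r2c3∈{9}] only 9 remains possible at r2c3 ⇒ r2c3=9.
Step 32. [r3c5∈{4}] r3c5's peers cover all but 4 ⇒ r3c5=4.
Step 33. [r7c6∈{5}] r7c6's peers cover all but 5, so r7c6=5.
Step 34. [r6c8∈{1}] nothing but 1 survives at r6c8. So r6c8=1.
Step 35. [r8c8∈{4}] nothing but 4 survives at r8c8 ⇒ r8c8=4.

Answer: 6 2 5 8 3 1 4 9 7 / 4 1 9 6 5 7 2 8 3 / 7 8 3 9 4 2 1 5 6 / 5 7 4 1 2 8 6 3 9 / 9 6 1 3 7 4 5 2 8 / 2 3 8 5 9 6 7 1 4 / 3 4 6 2 8 5 9 7 1 / 1 9 2 7 6 3 8 4 5 / 8 5 7 4 1 9 3 6 2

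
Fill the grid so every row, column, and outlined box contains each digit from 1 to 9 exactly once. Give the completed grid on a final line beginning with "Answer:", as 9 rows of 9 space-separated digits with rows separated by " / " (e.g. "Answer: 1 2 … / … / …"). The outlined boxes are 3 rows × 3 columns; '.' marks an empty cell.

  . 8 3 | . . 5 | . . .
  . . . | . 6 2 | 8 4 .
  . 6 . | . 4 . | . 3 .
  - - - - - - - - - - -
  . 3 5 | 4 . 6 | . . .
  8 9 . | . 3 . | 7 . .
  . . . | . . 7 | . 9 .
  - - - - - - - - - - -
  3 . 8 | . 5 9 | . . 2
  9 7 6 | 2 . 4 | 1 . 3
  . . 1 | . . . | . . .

Step 1. [r4c7∈{2}] r4c7 is down to just 2, so r4c7=2.
Step 2. [r7c4∈{1,6,7}] across row 7, 1 lands solely at r7c4. So r7c4=1.
Step 3. [r9c4∈{3,6,7,8}] r9c4 is the only open cell in col 4 admitting 6, so r9c4=6.
Step 4. [r8c5∈{8}] r8c5 has the single candidate 8, so r8c5=8.
Step 5. [r1c1∈{1,2,4,7}] r1c1 is the only open cell in row 1 admitting 4 ⇒ r1c1=4.
Step 6. [r5c6∈{1}] r5c6 has the single candidate 1. So r5c6=1.
Step 7. [r5c3∈{2,4}] across row 5, 2 lands solely at r5c3 ⇒ r5c3=2.
Step 8. [r5c9∈{4,5,6}] row 5 places 4 nowhere but r5c9. So r5c9=4.
Step 9. [r5c8∈{5,6}] in row 5, 6 fits only at r5c8. So r5c8=6.
Step 10. [r3c1∈{1,2,5,7}] 2 has one home in row 3: r3c1. So r3c1=2.
Step 11. [r3c9∈{1,5,7,9}] row 3 places 1 nowhere but r3c9 ⇒ r3c9=1.
Step 12. [r9c1∈{5}] only 5 remains possible at r9c1 ⇒ r9c1=5.
Step 13. [r9c5∈{7}] nothing but 7 survives at r9c5, so r9c5=7.
Step 14. [r1c9∈{6,7,9}] 6 has one home in col 9: r1c9, so r1c9=6.
Step 15. [r2c9∈{5,7,9}] 7 has one home in col 9: r2c9 ⇒ r2c9=7.
Step 16. [r1c7∈{9}] r1c7 has the single candidate 9. So r1c7=9.
Step 17. [r6c4∈{5,8}] 8 has one home in box 5: r6c4. So r6c4=8.
Step 18. [r7c2∈{4}] r7c2 is down to just 4. So r7c2=4.
Step 19. [r6c2∈{1}] r6c2 is down to just 1, so r6c2=1.
Step 20. [r9c8∈{8}] r9c8 is down to just 8. So r9c8=8.
Step 21. [r3c3∈{7,9}] 7 has one home in col 3: r3c3, so r3c3=7.
Step 22. [r2c4∈{3,9}] in row 2, 3 fits only at r2c4 ⇒ r2c4=3.
Step 23. [r3c7∈{5}] r3c7's peers cover all but 5 ⇒ r3c7=5.
Step 24. [r6c9∈{5}] r6c9 has the single candidate 5 ⇒ r6c9=5.
Step 25. [r7c8∈{7}] r7c8 is down to just 7, so r7c8=7.
Step 26. [r2c3∈{9}] nothing but 9 survives at r2c3, so r2c3=9.
Step 27. [r6c3∈{4}] r6c3's peers cover all but 4, so r6c3=4.
Step 28. [r4c1∈{7}] nothing but 7 survives at r4c1 ⇒ r4c1=7.
Step 29. [r9c7∈{4}] nothing but 4 survives at r9c7. So r9c7=4.
Step 30. [r3c4∈{9}] nothing but 9 survives at r3c4. So r3c4=9.
Step 31. [r1c5∈{1}] nothing but 1 survives at r1c5 ⇒ r1c5=1.
Step 32. [r9c9∈{9}] only 9 remains possible at r9c9 ⇒ r9c9=9.
Step 33. [r4c8∈{1}] r4c8's peers cover all but 1, so r4c8=1.
Step 34. [r2c1∈{1}] r2c1 has the single candidate 1 ⇒ r2c1=1.
Step 35. [r8c8∈{5}] only 5 remains possible at r8c8, so r8c8=5.
Step 36. [r6c5∈{2}] r6c5 is down to just 2 ⇒ r6c5=2.
Step 37. [r4c5∈{9}] r4c5 is down to just 9, so r4c5=9.
Step 38. [r5c4∈{5}] r5c4's peers cover all but 5, so r5c4=5.
Step 39. [r7c7∈{6}] nothing but 6 survives at r7c7, so r7c7=6.
Step 40. [r9c2∈{2}] r9c2 has the single candidate 2. So r9c2=2.
Step 41. [r9c6∈{3}] r9c6 is down to just 3. So r9c6=3.
Step 42. [r1c4∈{7}] r1c4 has the single candidate 7. So r1c4=7.
Step 43. [r1c8∈{2}] r1c8 has the single candidate 2, so r1c8=2.
Step 44. [r3c6∈{8}] only 8 remains possible at r3c6 ⇒ r3c6=8.
Step 45. [r4c9∈{8}] nothing but 8 survives at r4c9 ⇒ r4c9=8.
Step 46. [r2c2∈{5}] r2c2's peers cover all but 5 ⇒ r2c2=5.
Step 47. [r6c1∈{6}] r6c1 has the single candidate 6. So r6c1=6.
Step 48. [r6c7∈{3}] r6c7 is down to just 3 ⇒ r6c7=3.

Answer: 4 8 3 7 1 5 9 2 6 / 1 5 9 3 6 2 8 4 7 / 2 6 7 9 4 8 5 3 1 / 7 3 5 4 9 6 2 1 8 / 8 9 2 5 3 1 7 6 4 / 6 1 4 8 2 7 3 9 5 / 3 4 8 1 5 9 6 7 2 / 9 7 6 2 8 4 1 5 3 / 5 2 1 6 7 3 4 8 9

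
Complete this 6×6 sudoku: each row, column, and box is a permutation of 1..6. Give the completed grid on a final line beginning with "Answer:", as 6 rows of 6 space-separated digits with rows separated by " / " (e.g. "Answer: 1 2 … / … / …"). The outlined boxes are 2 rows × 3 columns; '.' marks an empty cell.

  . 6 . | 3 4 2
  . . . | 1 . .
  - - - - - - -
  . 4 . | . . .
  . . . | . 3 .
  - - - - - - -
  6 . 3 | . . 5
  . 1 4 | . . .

Step 1. [r2c5∈{5,6}] across box 2, 5 lands solely at r2c5. So r2c5=5.
Step 2. [r4c2∈{2,5}] 5 has one home in col 2: r4c2, so r4c2=5.
Step 3. [r5c2∈{2}] only 2 remains possible at r5c2, so r5c2=2.
Step 4. [r2c3∈{2}] r2c3 is down to just 2. So r2c3=2.
Step 5. [r4c6∈{1,4,6}] 4 has one home in col 6: r4c6, so r4c6=4.
Step 6. [r3c6∈{1,6}] across col 6, 1 lands solely at r3c6, so r3c6=1.
Step 7. [r3c3∈{6}] r3c3 is down to just 6 ⇒ r3c3=6.
Step 8. [r3c5∈{2}] r3c5 has the single candidate 2, so r3c5=2.
Step 9. [r1c3∈{1,5}] in col 3, 5 fits only at r1c3, so r1c3=5.
Step 10. [r6c5∈{6}] r6c5's peers cover all but 6 ⇒ r6c5=6.
Step 11. [r2c1∈{3,4}] r2c1 is the only open cell in row 2 admitting 4, so r2c1=4.
Step 12. [r4c3∈{1}] r4c3 is down to just 1, so r4c3=1.
Step 13. [r5c5∈{1}] only 1 remains possible at r5c5, so r5c5=1.
Step 14. [r3c1∈{3}] r3c1 has the single candidate 3 ⇒ r3c1=3.
Step 15. [r2c2∈{3}] only 3 remains possible at r2c2. So r2c2=3.
Step 16. [r5c4∈{4}] r5c4 is down to just 4. So r5c4=4.
Step 17. [r4c1∈{2}] only 2 remains possible at r4c1. So r4c1=2.
Step 18. [r4c4∈{6}] r4c4 has the single candidate 6. So r4c4=6.
Step 19. [r1c1∈{1}] nothing but 1 survives at r1c1 ⇒ r1c1=1.
Step 20. [r6c1∈{5}] r6c1 has the single candidate 5. So r6c1=5.
Step 21. [r3c4∈{5}] nothing but 5 survives at r3c4, so r3c4=5.
Step 22. [r6c4∈{2}] nothing but 2 survives at r6c4. So r6c4=2.
Step 23. [r6c6∈{3}] nothing but 3 survives at r6c6 ⇒ r6c6=3.
Step 24. [r2c6∈{6}] only 6 remains possible at r2c6 ⇒ r2c6=6.

Answer: 1 6 5 3 4 2 / 4 3 2 1 5 6 / 3 4 6 5 2 1 / 2 5 1 6 3 4 / 6 2 3 4 1 5 / 5 1 4 2 6 3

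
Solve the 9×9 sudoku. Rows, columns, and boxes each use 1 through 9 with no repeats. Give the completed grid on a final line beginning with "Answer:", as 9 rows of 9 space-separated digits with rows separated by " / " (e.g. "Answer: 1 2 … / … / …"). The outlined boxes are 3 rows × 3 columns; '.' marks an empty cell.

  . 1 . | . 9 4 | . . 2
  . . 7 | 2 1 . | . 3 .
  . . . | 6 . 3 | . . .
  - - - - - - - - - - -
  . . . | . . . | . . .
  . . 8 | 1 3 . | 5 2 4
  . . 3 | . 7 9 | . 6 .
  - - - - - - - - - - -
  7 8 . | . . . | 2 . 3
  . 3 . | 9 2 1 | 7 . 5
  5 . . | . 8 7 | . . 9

Step 1. [r3c5∈{5}] only 5 remains possible at r3c5. So r3c5=5.
Step 2. [r9c7∈{1,4,6}] r9c7 is the only open cell in box 9 admitting 6 ⇒ r9c7=6.
Step 3. [r1c7∈{8}] r1c7's peers cover all but 8, so r1c7=8.
Step 4. [r2c2∈{4,5,6,9}] row 2 places 5 nowhere but r2c2 ⇒ r2c2=5.
Step 5. [r4c3∈{1,2,4,5,6,9}] r4c3 is the only open cell in col 3 admitting 5, so r4c3=5.
Step 6. [r6c7∈{1}] r6c7 has the single candidate 1, so r6c7=1.
Step 7. [r5c6∈{6}] only 6 remains possible at r5c6, so r5c6=6.
Step 8. [r4c2∈{2,4,6,7,9}] across col 2, 6 lands solely at r4c2 ⇒ r4c2=6.
Step 9. [r7c3∈{1,4,6,9}] row 7 places 9 nowhere but r7c3, so r7c3=9.
Step 10. [r5c1∈{9}] r5c1 is down to just 9, so r5c1=9.
Step 11. [r2c7∈{4,9}] in row 2, 9 fits only at r2c7 ⇒ r2c7=9.
Step 12. [r2c1∈{4,6,8}] in row 2, 4 fits only at r2c1 ⇒ r2c1=4.
Step 13. [r3c3∈{2}] nothing but 2 survives at r3c3. So r3c3=2.
Step 14. [r7c8∈{1,4}] in row 7, 1 fits only at r7c8 ⇒ r7c8=1.
Step 15. [r9c8∈{4}] nothing but 4 survives at r9c8, so r9c8=4.
Step 16. [r6c9∈{8}] r6c9 is down to just 8 ⇒ r6c9=8.
Step 17. [r4c5∈{4}] r4c5 is down to just 4, so r4c5=4.
Step 18. [r3c8∈{7}] nothing but 7 survives at r3c8 ⇒ r3c8=7.
Step 19. [r1c3∈{6}] r1c3's peers cover all but 6 ⇒ r1c3=6.
Step 20. [r6c1∈{2}] r6c1 is down to just 2, so r6c1=2.
Step 21. [r7c4∈{4,5}] across row 7, 4 lands solely at r7c4, so r7c4=4.
Step 22. [r4c6∈{2,8}] row 4 places 2 nowhere but r4c6. So r4c6=2.
Step 23. [r8c8∈{8}] r8c8 has the single candidate 8. So r8c8=8.
Step 24. [r9c3∈{1}] r9c3 is down to just 1, so r9c3=1.
Step 25. [r6c4∈{5}] r6c4 is down to just 5 ⇒ r6c4=5.
Step 26. [r9c4∈{3}] r9c4's peers cover all but 3. So r9c4=3.
Step 27. [r8c1∈{6}] only 6 remains possible at r8c1. So r8c1=6.
Step 28. [r3c9∈{1}] nothing but 1 survives at r3c9. So r3c9=1.
Step 29. [r3c2∈{9}] r3c2's peers cover all but 9 ⇒ r3c2=9.
Step 30. [r9c2∈{2}] r9c2 is down to just 2. So r9c2=2.
Step 31. [r1c1∈{3}] r1c1 is down to just 3. So r1c1=3.
Step 32. [r7c6∈{5}] r7c6 has the single candidate 5. So r7c6=5.
Step 33. [r5c2∈{7}] r5c2's peers cover all but 7. So r5c2=7.
Step 34. [r2c9∈{6}] nothing but 6 survives at r2c9 ⇒ r2c9=6.
Step 35. [r4c8∈{9}] r4c8 has the single candidate 9, so r4c8=9.
Step 36. [r8c3∈{4}] r8c3 has the single candidate 4, so r8c3=4.
Step 37. [r4c7∈{3}] r4c7 has the single candidate 3. So r4c7=3.
Step 38. [r4c9∈{7}] only 7 remains possible at r4c9. So r4c9=7.
Step 39. [r4c4∈{8}] r4c4's peers cover all but 8, so r4c4=8.
Step 40. [r3c7∈{4}] nothing but 4 survives at r3c7, so r3c7=4.
Step 41. [r3c1∈{8}] r3c1 is down to just 8 ⇒ r3c1=8.
Step 42. [r2c6∈{8}] r2c6 has the single candidate 8 ⇒ r2c6=8.
Step 43. [r1c8∈{5}] r1c8 is down to just 5 ⇒ r1c8=5.
Step 44. [r1c4∈{7}] r1c4 is down to just 7 ⇒ r1c4=7.
Step 45. [r4c1∈{1}] r4c1's peers cover all but 1 ⇒ r4c1=1.
Step 46. [r7c5∈{6}] r7c5 is down to just 6 ⇒ r7c5=6.
Step 47. [r6c2∈{4}] r6c2's peers cover all but 4, so r6c2=4.

Answer: 3 1 6 7 9 4 8 5 2 / 4 5 7 2 1 8 9 3 6 / 8 9 2 6 5 3 4 7 1 / 1 6 5 8 4 2 3 9 7 / 9 7 8 1 3 6 5 2 4 / 2 4 3 5 7 9 1 6 8 / 7 8 9 4 6 5 2 1 3 / 6 3 4 9 2 1 7 8 5 / 5 2 1 3 8 7 6 4 9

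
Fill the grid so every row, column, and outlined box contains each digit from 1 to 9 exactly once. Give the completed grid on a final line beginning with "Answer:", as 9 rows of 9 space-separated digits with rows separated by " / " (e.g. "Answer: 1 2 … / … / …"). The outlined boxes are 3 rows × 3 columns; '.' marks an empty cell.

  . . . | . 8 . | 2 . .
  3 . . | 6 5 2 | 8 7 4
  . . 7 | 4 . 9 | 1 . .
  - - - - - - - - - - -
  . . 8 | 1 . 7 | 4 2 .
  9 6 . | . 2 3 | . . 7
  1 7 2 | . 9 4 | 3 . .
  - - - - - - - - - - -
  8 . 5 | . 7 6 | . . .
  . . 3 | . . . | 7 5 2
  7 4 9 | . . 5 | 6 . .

Step 1. [r1c3∈{1,4,6}] col 3 places 6 nowhere but r1c3 ⇒ r1c3=6.
Step 2. [r8c2∈{1}] only 1 remains possible at r8c2, so r8c2=1.
Step 3. [r4c1∈{5}] r4c1 is down to just 5, so r4c1=5.
Step 4. [r3c5∈{3}] only 3 remains possible at r3c5, so r3c5=3.
Step 5. [r7c8∈{1,3,4,9}] 4 has one home in row 7: r7c8, so r7c8=4.
Step 6. [r7c9∈{1,3,9}] r7c9 is the only open cell in row 7 admitting 1. So r7c9=1.
Step 7. [r7c4∈{2,3,9}] r7c4 is the only open cell in row 7 admitting 3, so r7c4=3.
Step 8. [r1c8∈{3,9}] across col 8, 9 lands solely at r1c8, so r1c8=9.
Step 9. [r3c8∈{6}] nothing but 6 survives at r3c8, so r3c8=6.
Step 10. [r6c8∈{8}] nothing but 8 survives at r6c8 ⇒ r6c8=8.
Step 11. [r3c9∈{5}] r3c9 is down to just 5, so r3c9=5.
Step 12. [r5c4∈{5,8}] in row 5, 8 fits only at r5c4, so r5c4=8.
Step 13. [r9c9∈{3,8}] r9c9 is the only open cell in row 9 admitting 8 ⇒ r9c9=8.
Step 14. [r3c1∈{2}] r3c1 is down to just 2, so r3c1=2.
Step 15. [r6c9∈{6}] r6c9 has the single candidate 6 ⇒ r6c9=6.
Step 16. [r6c4∈{5}] r6c4 has the single candidate 5. So r6c4=5.
Step 17. [r4c5∈{6}] only 6 remains possible at r4c5 ⇒ r4c5=6.
Step 18. [r5c7∈{5}] only 5 remains possible at r5c7. So r5c7=5.
Step 19. [r5c3∈{4}] r5c3 is down to just 4 ⇒ r5c3=4.
Step 20. [r8c1∈{6}] only 6 remains possible at r8c1 ⇒ r8c1=6.
Step 21. [r2c2∈{9}] r2c2's peers cover all but 9, so r2c2=9.
Step 22. [r1c6∈{1}] only 1 remains possible at r1c6, so r1c6=1.
Step 23. [r9c5∈{1}] r9c5 has the single candidate 1 ⇒ r9c5=1.
Step 24. [r9c8∈{3}] r9c8's peers cover all but 3. So r9c8=3.
Step 25. [r1c4∈{7}] r1c4's peers cover all but 7, so r1c4=7.
Step 26. [r9c4∈{2}] r9c4 is down to just 2 ⇒ r9c4=2.
Step 27. [r1c9∈{3}] r1c9's peers cover all but 3, so r1c9=3.
Step 28. [r1c1∈{4}] r1c1 has the single candidate 4, so r1c1=4.
Step 29. [r5c8∈{1}] only 1 remains possible at r5c8 ⇒ r5c8=1.
Step 30. [r7c2∈{2}] only 2 remains possible at r7c2, so r7c2=2.
Step 31. [r3c2∈{8}] r3c2 has the single candidate 8, so r3c2=8.
Step 32. [r4c9∈{9}] r4c9's peers cover all but 9, so r4c9=9.
Step 33. [r8c6∈{8}] r8c6 is down to just 8, so r8c6=8.
Step 34. [r8c5∈{4}] only 4 remains possible at r8c5. So r8c5=4.
Step 35. [r7c7∈{9}] only 9 remains possible at r7c7, so r7c7=9.
Step 36. [r2c3∈{1}] nothing but 1 survives at r2c3, so r2c3=1.
Step 37. [r8c4∈{9}] r8c4 is down to just 9 ⇒ r8c4=9.
Step 38. [r4c2∈{3}] r4c2 is down to just 3 ⇒ r4c2=3.
Step 39. [r1c2∈{5}] r1c2 has the single candidate 5 ⇒ r1c2=5.

Answer: 4 5 6 7 8 1 2 9 3 / 3 9 1 6 5 2 8 7 4 / 2 8 7 4 3 9 1 6 5 / 5 3 8 1 6 7 4 2 9 / 9 6 4 8 2 3 5 1 7 / 1 7 2 5 9 4 3 8 6 / 8 2 5 3 7 6 9 4 1 / 6 1 3 9 4 8 7 5 2 / 7 4 9 2 1 5 6 3 8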